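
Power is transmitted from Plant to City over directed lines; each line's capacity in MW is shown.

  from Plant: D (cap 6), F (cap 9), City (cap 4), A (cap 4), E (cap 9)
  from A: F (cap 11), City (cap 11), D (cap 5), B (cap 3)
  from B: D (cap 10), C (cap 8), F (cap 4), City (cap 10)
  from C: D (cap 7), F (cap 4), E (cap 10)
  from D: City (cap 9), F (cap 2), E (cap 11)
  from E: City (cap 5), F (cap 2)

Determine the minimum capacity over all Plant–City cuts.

Augment Plant→City: bottleneck 4, flow now 4.
Augment Plant→A→City: bottleneck 4, flow now 8.
Augment Plant→D→City: bottleneck 6, flow now 14.
Augment Plant→E→City: bottleneck 5, flow now 19.
No augmenting path remains; maximum flow = 19.
By max-flow min-cut, the minimum cut capacity equals the max flow.
In the residual graph, reachable from Plant: {Plant, E, F}.
Min-cut edges: Plant→A (4), Plant→D (6), Plant→City (4), E→City (5); capacity 4 + 6 + 4 + 5 = 19.

19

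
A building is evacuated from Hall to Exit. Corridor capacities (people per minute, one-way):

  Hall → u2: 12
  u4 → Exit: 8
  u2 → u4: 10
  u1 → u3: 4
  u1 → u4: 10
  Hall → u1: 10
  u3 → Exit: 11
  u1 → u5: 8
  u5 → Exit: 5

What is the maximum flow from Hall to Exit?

Augment Hall→u1→u3→Exit: bottleneck 4, flow now 4.
Augment Hall→u1→u4→Exit: bottleneck 6, flow now 10.
Augment Hall→u2→u4→Exit: bottleneck 2, flow now 12.
Augment Hall→u2→u4→u1→u5→Exit: bottleneck 5, flow now 17. (uses reverse residual edge)
No augmenting path remains; maximum flow = 17.
In the residual graph, reachable from Hall: {Hall, u1, u2, u4, u5}.
Min-cut edges: u1→u3 (4), u4→Exit (8), u5→Exit (5); capacity 4 + 8 + 5 = 17.
This cut is saturated, so no flow can exceed 17.

17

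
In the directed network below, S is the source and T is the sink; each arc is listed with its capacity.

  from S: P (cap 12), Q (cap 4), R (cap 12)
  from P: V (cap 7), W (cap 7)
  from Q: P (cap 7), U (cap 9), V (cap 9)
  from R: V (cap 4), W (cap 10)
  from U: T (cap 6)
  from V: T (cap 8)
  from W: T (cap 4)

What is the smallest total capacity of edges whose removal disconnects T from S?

16

Augment S→P→V→T: bottleneck 7, flow now 7.
Augment S→P→W→T: bottleneck 4, flow now 11.
Augment S→Q→U→T: bottleneck 4, flow now 15.
Augment S→R→V→T: bottleneck 1, flow now 16.
No augmenting path remains; maximum flow = 16.
By max-flow min-cut, the minimum cut capacity equals the max flow.
In the residual graph, reachable from S: {S, P, R, V, W}.
Min-cut edges: S→Q (4), V→T (8), W→T (4); capacity 4 + 8 + 4 = 16.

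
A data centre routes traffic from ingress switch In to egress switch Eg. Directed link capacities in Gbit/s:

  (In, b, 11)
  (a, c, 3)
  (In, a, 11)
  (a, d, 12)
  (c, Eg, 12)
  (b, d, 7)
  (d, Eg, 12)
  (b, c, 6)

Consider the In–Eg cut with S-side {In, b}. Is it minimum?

No — its capacity is 24, but the minimum cut has capacity 21.

Given cut capacity: 11 + 6 + 7 = 24.
Augment In→a→c→Eg: bottleneck 3, flow now 3.
Augment In→a→d→Eg: bottleneck 8, flow now 11.
Augment In→b→c→Eg: bottleneck 6, flow now 17.
Augment In→b→d→Eg: bottleneck 4, flow now 21.
No augmenting path remains; maximum flow = 21.
In the residual graph, reachable from In: {In, a, b, d}.
Min-cut edges: a→c (3), b→c (6), d→Eg (12); capacity 3 + 6 + 12 = 21.
Cut capacity 24 exceeds the max flow 21, so it is not minimum.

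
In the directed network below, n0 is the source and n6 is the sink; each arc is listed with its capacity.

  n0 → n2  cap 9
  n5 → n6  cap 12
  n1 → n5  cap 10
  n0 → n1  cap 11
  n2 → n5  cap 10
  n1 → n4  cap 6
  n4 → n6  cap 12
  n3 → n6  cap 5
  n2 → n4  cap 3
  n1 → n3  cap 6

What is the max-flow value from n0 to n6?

Augment n0→n1→n3→n6: bottleneck 5, flow now 5.
Augment n0→n1→n4→n6: bottleneck 6, flow now 11.
Augment n0→n2→n4→n6: bottleneck 3, flow now 14.
Augment n0→n2→n5→n6: bottleneck 6, flow now 20.
No augmenting path remains; maximum flow = 20.
In the residual graph, reachable from n0: {n0}.
Min-cut edges: n0→n1 (11), n0→n2 (9); capacity 11 + 9 = 20.
This cut is saturated, so no flow can exceed 20.

20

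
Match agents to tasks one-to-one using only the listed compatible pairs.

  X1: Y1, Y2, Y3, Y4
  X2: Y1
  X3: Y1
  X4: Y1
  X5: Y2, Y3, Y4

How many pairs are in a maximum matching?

3

Unit-capacity flow: source→left, listed edges, right→sink; max matching = max flow.
Augmenting path X1→Y1 (+1); matched 1.
Augmenting path X5→Y2 (+1); matched 2.
Augmenting path X2→Y1→X1→Y3 (+1); matched 3.
No augmenting path remains; maximum matching = 3.
König certificate: {X1, X5, Y1} is a vertex cover of size 3 (every listed pair touches it), so no matching can be larger.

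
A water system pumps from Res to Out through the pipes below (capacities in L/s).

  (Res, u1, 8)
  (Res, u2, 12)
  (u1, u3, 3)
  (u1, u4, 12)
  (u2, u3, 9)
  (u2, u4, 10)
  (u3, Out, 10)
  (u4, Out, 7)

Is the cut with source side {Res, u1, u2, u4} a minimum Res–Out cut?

Given cut capacity: 3 + 9 + 7 = 19.
Augment Res→u1→u3→Out: bottleneck 3, flow now 3.
Augment Res→u1→u4→Out: bottleneck 5, flow now 8.
Augment Res→u2→u3→Out: bottleneck 7, flow now 15.
Augment Res→u2→u4→Out: bottleneck 2, flow now 17.
No augmenting path remains; maximum flow = 17.
In the residual graph, reachable from Res: {Res, u1, u2, u3, u4}.
Min-cut edges: u3→Out (10), u4→Out (7); capacity 10 + 7 = 17.
Cut capacity 19 exceeds the max flow 17, so it is not minimum.

No — its capacity is 19, but the minimum cut has capacity 17.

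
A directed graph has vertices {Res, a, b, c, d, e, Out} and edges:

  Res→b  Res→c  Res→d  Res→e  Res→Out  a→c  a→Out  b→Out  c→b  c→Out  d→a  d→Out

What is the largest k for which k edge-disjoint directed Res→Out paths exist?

4

Assign every edge capacity 1; by Menger, the answer equals the max flow.
Path Res→Out (+1); total 1.
Path Res→b→Out (+1); total 2.
Path Res→c→Out (+1); total 3.
Path Res→d→Out (+1); total 4.
No residual Res→Out path; max flow = 4.
Certifying cut of size 4: {Res→Out, Res→b, Res→c, Res→d}.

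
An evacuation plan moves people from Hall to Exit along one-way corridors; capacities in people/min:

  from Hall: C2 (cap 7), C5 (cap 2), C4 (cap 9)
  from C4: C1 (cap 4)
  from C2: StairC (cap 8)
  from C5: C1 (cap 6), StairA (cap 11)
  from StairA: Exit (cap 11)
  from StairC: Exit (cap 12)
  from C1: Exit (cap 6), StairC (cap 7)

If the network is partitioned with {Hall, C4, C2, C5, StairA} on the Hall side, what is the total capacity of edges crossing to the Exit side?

Edges leaving {Hall, C4, C2, C5, StairA}: C4→C1 (4), C2→StairC (8), C5→C1 (6), StairA→Exit (11).
Cut capacity = 4 + 8 + 6 + 11 = 29.

29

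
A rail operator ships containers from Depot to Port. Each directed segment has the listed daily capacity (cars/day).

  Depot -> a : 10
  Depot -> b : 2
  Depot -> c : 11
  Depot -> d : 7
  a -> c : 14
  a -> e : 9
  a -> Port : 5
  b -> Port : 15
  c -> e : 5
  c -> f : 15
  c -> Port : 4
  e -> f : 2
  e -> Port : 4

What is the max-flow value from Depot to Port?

15

Augment Depot→a→Port: bottleneck 5, flow now 5.
Augment Depot→b→Port: bottleneck 2, flow now 7.
Augment Depot→c→Port: bottleneck 4, flow now 11.
Augment Depot→a→e→Port: bottleneck 4, flow now 15.
No augmenting path remains; maximum flow = 15.
In the residual graph, reachable from Depot: {Depot, a, c, d, e, f}.
Min-cut edges: Depot→b (2), a→Port (5), c→Port (4), e→Port (4); capacity 2 + 5 + 4 + 4 = 15.
This cut is saturated, so no flow can exceed 15.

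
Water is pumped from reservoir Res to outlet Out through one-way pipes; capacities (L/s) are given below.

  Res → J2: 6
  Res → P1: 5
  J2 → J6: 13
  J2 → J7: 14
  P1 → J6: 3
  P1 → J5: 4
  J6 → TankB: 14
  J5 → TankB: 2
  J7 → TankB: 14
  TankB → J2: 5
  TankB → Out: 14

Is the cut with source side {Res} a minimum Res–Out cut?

Given cut capacity: 6 + 5 = 11.
Augment Res→J2→J6→TankB→Out: bottleneck 6, flow now 6.
Augment Res→P1→J6→TankB→Out: bottleneck 3, flow now 9.
Augment Res→P1→J5→TankB→Out: bottleneck 2, flow now 11.
No augmenting path remains; maximum flow = 11.
Cut capacity 11 equals the max flow, so it is a minimum cut.

Yes — it is a minimum cut (capacity 11).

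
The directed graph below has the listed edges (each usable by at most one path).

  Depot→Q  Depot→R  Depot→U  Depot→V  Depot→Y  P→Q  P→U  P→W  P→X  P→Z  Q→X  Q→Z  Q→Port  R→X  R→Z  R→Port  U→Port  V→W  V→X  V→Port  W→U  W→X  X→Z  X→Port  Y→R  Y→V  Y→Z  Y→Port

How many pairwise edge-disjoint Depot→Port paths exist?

5

Assign every edge capacity 1; by Menger, the answer equals the max flow.
Path Depot→Q→Port (+1); total 1.
Path Depot→R→Port (+1); total 2.
Path Depot→U→Port (+1); total 3.
Path Depot→V→Port (+1); total 4.
Path Depot→Y→Port (+1); total 5.
No residual Depot→Port path; max flow = 5.
Certifying cut of size 5: {Depot→Q, Depot→R, Depot→U, Depot→V, Depot→Y}.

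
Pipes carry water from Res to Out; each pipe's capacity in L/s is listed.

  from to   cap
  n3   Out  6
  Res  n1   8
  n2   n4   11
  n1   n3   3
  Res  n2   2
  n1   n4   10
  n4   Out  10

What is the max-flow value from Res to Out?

Augment Res→n1→n3→Out: bottleneck 3, flow now 3.
Augment Res→n1→n4→Out: bottleneck 5, flow now 8.
Augment Res→n2→n4→Out: bottleneck 2, flow now 10.
No augmenting path remains; maximum flow = 10.
In the residual graph, reachable from Res: {Res}.
Min-cut edges: Res→n1 (8), Res→n2 (2); capacity 8 + 2 = 10.
This cut is saturated, so no flow can exceed 10.

10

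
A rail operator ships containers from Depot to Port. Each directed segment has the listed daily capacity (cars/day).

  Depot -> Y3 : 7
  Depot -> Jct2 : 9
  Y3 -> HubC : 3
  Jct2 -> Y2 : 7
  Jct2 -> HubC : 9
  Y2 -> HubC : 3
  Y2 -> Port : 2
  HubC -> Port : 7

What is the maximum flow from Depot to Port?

9

Augment Depot→Y3→HubC→Port: bottleneck 3, flow now 3.
Augment Depot→Jct2→Y2→Port: bottleneck 2, flow now 5.
Augment Depot→Jct2→HubC→Port: bottleneck 4, flow now 9.
No augmenting path remains; maximum flow = 9.
In the residual graph, reachable from Depot: {Depot, Y3, Jct2, Y2, HubC}.
Min-cut edges: Y2→Port (2), HubC→Port (7); capacity 2 + 7 = 9.
This cut is saturated, so no flow can exceed 9.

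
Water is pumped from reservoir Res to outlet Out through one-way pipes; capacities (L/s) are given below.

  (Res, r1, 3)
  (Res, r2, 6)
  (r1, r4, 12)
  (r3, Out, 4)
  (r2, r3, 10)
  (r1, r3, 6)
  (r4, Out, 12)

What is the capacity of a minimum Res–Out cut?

Augment Res→r1→r3→Out: bottleneck 3, flow now 3.
Augment Res→r2→r3→Out: bottleneck 1, flow now 4.
Augment Res→r2→r3→r1→r4→Out: bottleneck 3, flow now 7. (uses reverse residual edge)
No augmenting path remains; maximum flow = 7.
By max-flow min-cut, the minimum cut capacity equals the max flow.
In the residual graph, reachable from Res: {Res, r2, r3}.
Min-cut edges: Res→r1 (3), r3→Out (4); capacity 3 + 4 = 7.

7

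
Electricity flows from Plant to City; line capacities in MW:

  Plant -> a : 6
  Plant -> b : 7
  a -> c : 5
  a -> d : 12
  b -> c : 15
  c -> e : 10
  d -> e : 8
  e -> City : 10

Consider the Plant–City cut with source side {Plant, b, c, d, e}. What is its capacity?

16

Edges leaving {Plant, b, c, d, e}: Plant→a (6), e→City (10).
Cut capacity = 6 + 10 = 16.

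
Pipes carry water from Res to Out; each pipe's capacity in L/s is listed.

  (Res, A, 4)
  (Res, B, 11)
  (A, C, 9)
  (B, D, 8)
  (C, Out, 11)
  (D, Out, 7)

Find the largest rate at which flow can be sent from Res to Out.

Augment Res→A→C→Out: bottleneck 4, flow now 4.
Augment Res→B→D→Out: bottleneck 7, flow now 11.
No augmenting path remains; maximum flow = 11.
In the residual graph, reachable from Res: {Res, B, D}.
Min-cut edges: Res→A (4), D→Out (7); capacity 4 + 7 = 11.
This cut is saturated, so no flow can exceed 11.

11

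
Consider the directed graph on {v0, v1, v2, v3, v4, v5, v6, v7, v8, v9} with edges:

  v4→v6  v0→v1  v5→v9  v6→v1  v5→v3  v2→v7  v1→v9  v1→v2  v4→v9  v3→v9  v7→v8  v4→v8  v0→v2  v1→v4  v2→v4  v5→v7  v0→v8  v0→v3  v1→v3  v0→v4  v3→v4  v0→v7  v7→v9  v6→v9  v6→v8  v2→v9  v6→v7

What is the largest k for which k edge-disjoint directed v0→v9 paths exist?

Assign every edge capacity 1; by Menger, the answer equals the max flow.
Path v0→v1→v9 (+1); total 1.
Path v0→v2→v9 (+1); total 2.
Path v0→v3→v9 (+1); total 3.
Path v0→v4→v9 (+1); total 4.
Path v0→v7→v9 (+1); total 5.
No residual v0→v9 path; max flow = 5.
Certifying cut of size 5: {v0→v1, v0→v2, v0→v3, v0→v4, v0→v7}.

5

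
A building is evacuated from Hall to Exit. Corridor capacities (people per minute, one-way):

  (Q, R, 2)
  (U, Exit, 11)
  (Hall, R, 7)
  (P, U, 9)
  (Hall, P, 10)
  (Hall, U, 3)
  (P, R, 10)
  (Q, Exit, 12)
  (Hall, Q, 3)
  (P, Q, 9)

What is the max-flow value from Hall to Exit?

Augment Hall→Q→Exit: bottleneck 3, flow now 3.
Augment Hall→U→Exit: bottleneck 3, flow now 6.
Augment Hall→P→Q→Exit: bottleneck 9, flow now 15.
Augment Hall→P→U→Exit: bottleneck 1, flow now 16.
No augmenting path remains; maximum flow = 16.
In the residual graph, reachable from Hall: {Hall, R}.
Min-cut edges: Hall→P (10), Hall→Q (3), Hall→U (3); capacity 10 + 3 + 3 = 16.
This cut is saturated, so no flow can exceed 16.

16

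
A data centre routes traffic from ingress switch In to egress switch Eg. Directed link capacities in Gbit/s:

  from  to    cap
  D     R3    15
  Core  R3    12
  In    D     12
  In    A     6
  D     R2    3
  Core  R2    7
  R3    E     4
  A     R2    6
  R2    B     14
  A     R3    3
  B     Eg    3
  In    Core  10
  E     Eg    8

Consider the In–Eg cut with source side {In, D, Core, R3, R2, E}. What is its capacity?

Edges leaving {In, D, Core, R3, R2, E}: In→A (6), R2→B (14), E→Eg (8).
Cut capacity = 6 + 14 + 8 = 28.

28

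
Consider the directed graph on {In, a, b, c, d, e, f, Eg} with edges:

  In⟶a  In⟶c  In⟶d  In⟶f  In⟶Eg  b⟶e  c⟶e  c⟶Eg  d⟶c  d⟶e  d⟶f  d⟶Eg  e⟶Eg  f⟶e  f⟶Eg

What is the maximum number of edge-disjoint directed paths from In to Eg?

Assign every edge capacity 1; by Menger, the answer equals the max flow.
Path In→Eg (+1); total 1.
Path In→c→Eg (+1); total 2.
Path In→d→Eg (+1); total 3.
Path In→f→Eg (+1); total 4.
No residual In→Eg path; max flow = 4.
Certifying cut of size 4: {In→Eg, In→c, In→d, In→f}.

4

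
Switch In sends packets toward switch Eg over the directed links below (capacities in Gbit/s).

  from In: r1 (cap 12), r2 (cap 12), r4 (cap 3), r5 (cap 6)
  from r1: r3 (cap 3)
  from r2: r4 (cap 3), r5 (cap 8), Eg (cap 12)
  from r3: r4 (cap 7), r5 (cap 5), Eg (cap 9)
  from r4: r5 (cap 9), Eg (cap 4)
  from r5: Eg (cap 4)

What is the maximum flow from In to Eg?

Augment In→r2→Eg: bottleneck 12, flow now 12.
Augment In→r4→Eg: bottleneck 3, flow now 15.
Augment In→r5→Eg: bottleneck 4, flow now 19.
Augment In→r1→r3→Eg: bottleneck 3, flow now 22.
No augmenting path remains; maximum flow = 22.
In the residual graph, reachable from In: {In, r1, r5}.
Min-cut edges: In→r2 (12), In→r4 (3), r1→r3 (3), r5→Eg (4); capacity 12 + 3 + 3 + 4 = 22.
This cut is saturated, so no flow can exceed 22.

22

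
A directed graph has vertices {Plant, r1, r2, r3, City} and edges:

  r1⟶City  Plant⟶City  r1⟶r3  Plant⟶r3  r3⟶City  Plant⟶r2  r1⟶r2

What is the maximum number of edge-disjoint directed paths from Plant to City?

2

Assign every edge capacity 1; by Menger, the answer equals the max flow.
Path Plant→City (+1); total 1.
Path Plant→r3→City (+1); total 2.
No residual Plant→City path; max flow = 2.
Certifying cut of size 2: {Plant→City, Plant→r3}.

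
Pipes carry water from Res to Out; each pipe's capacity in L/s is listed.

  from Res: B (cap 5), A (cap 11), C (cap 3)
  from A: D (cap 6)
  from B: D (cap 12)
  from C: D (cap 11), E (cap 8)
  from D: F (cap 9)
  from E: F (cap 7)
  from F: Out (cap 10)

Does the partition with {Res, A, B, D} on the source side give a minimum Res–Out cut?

No — its capacity is 12, but the minimum cut has capacity 10.

Given cut capacity: 3 + 9 = 12.
Augment Res→A→D→F→Out: bottleneck 6, flow now 6.
Augment Res→B→D→F→Out: bottleneck 3, flow now 9.
Augment Res→C→E→F→Out: bottleneck 1, flow now 10.
No augmenting path remains; maximum flow = 10.
In the residual graph, reachable from Res: {Res, A, B, C, D, E, F}.
Min-cut edges: F→Out (10); capacity 10 = 10.
Cut capacity 12 exceeds the max flow 10, so it is not minimum.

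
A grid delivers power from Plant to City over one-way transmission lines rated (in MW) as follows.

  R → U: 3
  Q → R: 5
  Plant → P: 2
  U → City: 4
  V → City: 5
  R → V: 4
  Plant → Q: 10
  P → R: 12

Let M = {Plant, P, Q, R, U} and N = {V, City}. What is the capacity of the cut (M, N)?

Edges leaving {Plant, P, Q, R, U}: R→V (4), U→City (4).
Cut capacity = 4 + 4 = 8.

8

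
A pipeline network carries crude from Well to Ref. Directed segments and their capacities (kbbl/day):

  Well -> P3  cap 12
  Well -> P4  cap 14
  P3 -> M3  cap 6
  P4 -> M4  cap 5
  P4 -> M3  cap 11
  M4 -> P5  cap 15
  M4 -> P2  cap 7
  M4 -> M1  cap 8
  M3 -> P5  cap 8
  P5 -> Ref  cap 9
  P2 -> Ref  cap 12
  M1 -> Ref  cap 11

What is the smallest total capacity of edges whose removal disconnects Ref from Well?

13

Augment Well→P3→M3→P5→Ref: bottleneck 6, flow now 6.
Augment Well→P4→M4→P5→Ref: bottleneck 3, flow now 9.
Augment Well→P4→M4→P2→Ref: bottleneck 2, flow now 11.
Augment Well→P4→M3→P5→M4→P2→Ref: bottleneck 2, flow now 13. (uses reverse residual edge)
No augmenting path remains; maximum flow = 13.
By max-flow min-cut, the minimum cut capacity equals the max flow.
In the residual graph, reachable from Well: {Well, P3, P4, M3}.
Min-cut edges: P4→M4 (5), M3→P5 (8); capacity 5 + 8 = 13.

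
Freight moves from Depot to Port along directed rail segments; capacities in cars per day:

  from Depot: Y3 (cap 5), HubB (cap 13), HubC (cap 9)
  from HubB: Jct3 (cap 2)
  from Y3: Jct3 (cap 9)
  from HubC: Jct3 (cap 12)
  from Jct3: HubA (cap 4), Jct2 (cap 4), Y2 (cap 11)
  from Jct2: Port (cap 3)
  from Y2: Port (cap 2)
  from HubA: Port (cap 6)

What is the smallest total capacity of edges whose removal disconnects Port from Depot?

Augment Depot→HubB→Jct3→Jct2→Port: bottleneck 2, flow now 2.
Augment Depot→Y3→Jct3→Jct2→Port: bottleneck 1, flow now 3.
Augment Depot→Y3→Jct3→Y2→Port: bottleneck 2, flow now 5.
Augment Depot→Y3→Jct3→HubA→Port: bottleneck 2, flow now 7.
Augment Depot→HubC→Jct3→HubA→Port: bottleneck 2, flow now 9.
No augmenting path remains; maximum flow = 9.
By max-flow min-cut, the minimum cut capacity equals the max flow.
In the residual graph, reachable from Depot: {Depot, HubB, Y3, HubC, Jct3, Jct2, Y2}.
Min-cut edges: Jct3→HubA (4), Jct2→Port (3), Y2→Port (2); capacity 4 + 3 + 2 = 9.

9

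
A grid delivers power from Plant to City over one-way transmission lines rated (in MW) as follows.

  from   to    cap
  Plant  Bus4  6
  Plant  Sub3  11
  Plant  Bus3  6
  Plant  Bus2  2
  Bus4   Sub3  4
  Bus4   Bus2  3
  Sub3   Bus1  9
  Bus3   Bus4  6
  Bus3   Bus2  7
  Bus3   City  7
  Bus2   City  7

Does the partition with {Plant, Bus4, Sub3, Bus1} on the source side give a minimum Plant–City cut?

Given cut capacity: 6 + 2 + 3 = 11.
Augment Plant→Bus3→City: bottleneck 6, flow now 6.
Augment Plant→Bus2→City: bottleneck 2, flow now 8.
Augment Plant→Bus4→Bus2→City: bottleneck 3, flow now 11.
No augmenting path remains; maximum flow = 11.
Cut capacity 11 equals the max flow, so it is a minimum cut.

Yes — it is a minimum cut (capacity 11).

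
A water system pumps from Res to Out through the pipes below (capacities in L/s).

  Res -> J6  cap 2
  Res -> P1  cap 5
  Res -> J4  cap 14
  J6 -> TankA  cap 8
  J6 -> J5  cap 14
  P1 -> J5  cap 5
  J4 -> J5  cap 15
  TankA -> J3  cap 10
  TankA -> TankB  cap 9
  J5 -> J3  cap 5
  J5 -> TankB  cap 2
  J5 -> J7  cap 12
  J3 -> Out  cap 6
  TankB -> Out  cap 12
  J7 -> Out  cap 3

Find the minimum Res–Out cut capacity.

Augment Res→J6→TankA→J3→Out: bottleneck 2, flow now 2.
Augment Res→P1→J5→J3→Out: bottleneck 4, flow now 6.
Augment Res→P1→J5→TankB→Out: bottleneck 1, flow now 7.
Augment Res→J4→J5→TankB→Out: bottleneck 1, flow now 8.
Augment Res→J4→J5→J7→Out: bottleneck 3, flow now 11.
Augment Res→J4→J5→J3→TankA→TankB→Out: bottleneck 1, flow now 12. (uses reverse residual edge)
No augmenting path remains; maximum flow = 12.
By max-flow min-cut, the minimum cut capacity equals the max flow.
In the residual graph, reachable from Res: {Res, P1, J4, J5, J7}.
Min-cut edges: Res→J6 (2), J5→J3 (5), J5→TankB (2), J7→Out (3); capacity 2 + 5 + 2 + 3 = 12.

12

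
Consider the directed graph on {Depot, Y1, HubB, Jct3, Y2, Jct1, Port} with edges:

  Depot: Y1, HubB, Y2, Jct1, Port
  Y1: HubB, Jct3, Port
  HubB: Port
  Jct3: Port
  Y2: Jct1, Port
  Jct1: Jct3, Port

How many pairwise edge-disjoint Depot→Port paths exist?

5

Assign every edge capacity 1; by Menger, the answer equals the max flow.
Path Depot→Port (+1); total 1.
Path Depot→Y1→Port (+1); total 2.
Path Depot→HubB→Port (+1); total 3.
Path Depot→Y2→Port (+1); total 4.
Path Depot→Jct1→Port (+1); total 5.
No residual Depot→Port path; max flow = 5.
Certifying cut of size 5: {Depot→HubB, Depot→Jct1, Depot→Port, Depot→Y1, Depot→Y2}.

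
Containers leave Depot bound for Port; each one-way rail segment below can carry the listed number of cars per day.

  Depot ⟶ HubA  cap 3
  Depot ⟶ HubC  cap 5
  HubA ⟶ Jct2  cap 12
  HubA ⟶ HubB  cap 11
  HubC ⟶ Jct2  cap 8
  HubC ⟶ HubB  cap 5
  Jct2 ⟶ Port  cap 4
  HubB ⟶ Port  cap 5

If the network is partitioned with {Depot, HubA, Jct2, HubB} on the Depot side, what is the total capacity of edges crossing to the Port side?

Edges leaving {Depot, HubA, Jct2, HubB}: Depot→HubC (5), Jct2→Port (4), HubB→Port (5).
Cut capacity = 5 + 4 + 5 = 14.

14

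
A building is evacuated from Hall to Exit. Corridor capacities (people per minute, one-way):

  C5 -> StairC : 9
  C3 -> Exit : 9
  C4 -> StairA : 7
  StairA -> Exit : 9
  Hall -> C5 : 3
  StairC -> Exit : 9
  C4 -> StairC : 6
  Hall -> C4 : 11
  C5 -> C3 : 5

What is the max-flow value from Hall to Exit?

14

Augment Hall→C5→C3→Exit: bottleneck 3, flow now 3.
Augment Hall→C4→StairA→Exit: bottleneck 7, flow now 10.
Augment Hall→C4→StairC→Exit: bottleneck 4, flow now 14.
No augmenting path remains; maximum flow = 14.
In the residual graph, reachable from Hall: {Hall}.
Min-cut edges: Hall→C5 (3), Hall→C4 (11); capacity 3 + 11 = 14.
This cut is saturated, so no flow can exceed 14.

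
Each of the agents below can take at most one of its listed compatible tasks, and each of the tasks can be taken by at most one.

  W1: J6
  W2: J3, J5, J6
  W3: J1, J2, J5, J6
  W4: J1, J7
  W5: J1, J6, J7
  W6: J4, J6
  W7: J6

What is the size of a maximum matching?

6

Unit-capacity flow: source→left, listed edges, right→sink; max matching = max flow.
Augmenting path W1→J6 (+1); matched 1.
Augmenting path W2→J3 (+1); matched 2.
Augmenting path W3→J1 (+1); matched 3.
Augmenting path W4→J7 (+1); matched 4.
Augmenting path W6→J4 (+1); matched 5.
Augmenting path W5→J1→W3→J2 (+1); matched 6.
No augmenting path remains; maximum matching = 6.
König certificate: {W2, W3, W4, W5, W6, J6} is a vertex cover of size 6 (every listed pair touches it), so no matching can be larger.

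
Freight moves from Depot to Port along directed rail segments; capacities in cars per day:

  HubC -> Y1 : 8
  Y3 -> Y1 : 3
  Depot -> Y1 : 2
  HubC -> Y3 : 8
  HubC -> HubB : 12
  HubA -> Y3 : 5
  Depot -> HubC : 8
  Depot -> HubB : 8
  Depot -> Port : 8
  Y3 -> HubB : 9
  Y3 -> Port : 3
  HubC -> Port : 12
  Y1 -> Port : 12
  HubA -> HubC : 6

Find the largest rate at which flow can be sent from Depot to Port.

Augment Depot→Port: bottleneck 8, flow now 8.
Augment Depot→HubC→Port: bottleneck 8, flow now 16.
Augment Depot→Y1→Port: bottleneck 2, flow now 18.
No augmenting path remains; maximum flow = 18.
In the residual graph, reachable from Depot: {Depot, HubB}.
Min-cut edges: Depot→HubC (8), Depot→Y1 (2), Depot→Port (8); capacity 8 + 2 + 8 = 18.
This cut is saturated, so no flow can exceed 18.

18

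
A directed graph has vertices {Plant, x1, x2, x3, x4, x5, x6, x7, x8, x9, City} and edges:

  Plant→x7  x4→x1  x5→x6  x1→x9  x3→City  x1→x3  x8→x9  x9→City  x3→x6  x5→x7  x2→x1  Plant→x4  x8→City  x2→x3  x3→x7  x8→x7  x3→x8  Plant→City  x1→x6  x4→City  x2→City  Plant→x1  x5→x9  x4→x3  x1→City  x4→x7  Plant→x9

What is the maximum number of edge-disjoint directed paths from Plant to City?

Assign every edge capacity 1; by Menger, the answer equals the max flow.
Path Plant→City (+1); total 1.
Path Plant→x1→City (+1); total 2.
Path Plant→x4→City (+1); total 3.
Path Plant→x9→City (+1); total 4.
No residual Plant→City path; max flow = 4.
Certifying cut of size 4: {Plant→City, Plant→x1, Plant→x4, Plant→x9}.

4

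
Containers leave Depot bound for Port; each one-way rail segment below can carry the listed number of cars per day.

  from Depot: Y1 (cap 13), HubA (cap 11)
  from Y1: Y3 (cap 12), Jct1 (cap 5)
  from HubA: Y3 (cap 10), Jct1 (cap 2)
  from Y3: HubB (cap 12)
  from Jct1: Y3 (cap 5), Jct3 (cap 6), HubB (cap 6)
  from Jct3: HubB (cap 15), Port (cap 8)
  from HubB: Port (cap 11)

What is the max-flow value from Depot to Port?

17

Augment Depot→Y1→Y3→HubB→Port: bottleneck 11, flow now 11.
Augment Depot→Y1→Jct1→Jct3→Port: bottleneck 2, flow now 13.
Augment Depot→HubA→Jct1→Jct3→Port: bottleneck 2, flow now 15.
Augment Depot→HubA→Y3→Y1→Jct1→Jct3→Port: bottleneck 2, flow now 17. (uses reverse residual edge)
No augmenting path remains; maximum flow = 17.
In the residual graph, reachable from Depot: {Depot, Y1, HubA, Y3, Jct1, HubB}.
Min-cut edges: Jct1→Jct3 (6), HubB→Port (11); capacity 6 + 11 = 17.
This cut is saturated, so no flow can exceed 17.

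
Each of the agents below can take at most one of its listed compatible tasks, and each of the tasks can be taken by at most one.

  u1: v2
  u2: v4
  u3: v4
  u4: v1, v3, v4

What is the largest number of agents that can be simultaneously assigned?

3

Unit-capacity flow: source→left, listed edges, right→sink; max matching = max flow.
Augmenting path u1→v2 (+1); matched 1.
Augmenting path u2→v4 (+1); matched 2.
Augmenting path u4→v1 (+1); matched 3.
No augmenting path remains; maximum matching = 3.
König certificate: {u1, u4, v4} is a vertex cover of size 3 (every listed pair touches it), so no matching can be larger.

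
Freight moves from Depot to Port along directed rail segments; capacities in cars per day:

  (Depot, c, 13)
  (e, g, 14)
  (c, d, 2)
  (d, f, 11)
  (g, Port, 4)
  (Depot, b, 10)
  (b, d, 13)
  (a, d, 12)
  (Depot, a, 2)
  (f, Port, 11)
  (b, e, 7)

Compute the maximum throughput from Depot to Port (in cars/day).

Augment Depot→a→d→f→Port: bottleneck 2, flow now 2.
Augment Depot→b→d→f→Port: bottleneck 9, flow now 11.
Augment Depot→b→e→g→Port: bottleneck 1, flow now 12.
Augment Depot→c→d→b→e→g→Port: bottleneck 2, flow now 14. (uses reverse residual edge)
No augmenting path remains; maximum flow = 14.
In the residual graph, reachable from Depot: {Depot, c}.
Min-cut edges: Depot→a (2), Depot→b (10), c→d (2); capacity 2 + 10 + 2 = 14.
This cut is saturated, so no flow can exceed 14.

14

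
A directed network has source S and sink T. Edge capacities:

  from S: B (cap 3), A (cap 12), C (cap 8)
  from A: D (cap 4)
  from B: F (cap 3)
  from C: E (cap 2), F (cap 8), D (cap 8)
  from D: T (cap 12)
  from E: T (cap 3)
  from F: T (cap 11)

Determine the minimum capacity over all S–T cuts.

15

Augment S→A→D→T: bottleneck 4, flow now 4.
Augment S→B→F→T: bottleneck 3, flow now 7.
Augment S→C→D→T: bottleneck 8, flow now 15.
No augmenting path remains; maximum flow = 15.
By max-flow min-cut, the minimum cut capacity equals the max flow.
In the residual graph, reachable from S: {S, A}.
Min-cut edges: S→B (3), S→C (8), A→D (4); capacity 3 + 8 + 4 = 15.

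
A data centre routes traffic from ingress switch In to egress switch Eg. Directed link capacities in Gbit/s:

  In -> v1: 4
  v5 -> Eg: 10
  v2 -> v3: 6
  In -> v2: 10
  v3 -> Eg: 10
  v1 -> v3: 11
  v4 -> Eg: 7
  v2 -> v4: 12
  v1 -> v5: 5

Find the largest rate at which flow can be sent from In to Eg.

Augment In→v1→v3→Eg: bottleneck 4, flow now 4.
Augment In→v2→v3→Eg: bottleneck 6, flow now 10.
Augment In→v2→v4→Eg: bottleneck 4, flow now 14.
No augmenting path remains; maximum flow = 14.
In the residual graph, reachable from In: {In}.
Min-cut edges: In→v1 (4), In→v2 (10); capacity 4 + 10 = 14.
This cut is saturated, so no flow can exceed 14.

14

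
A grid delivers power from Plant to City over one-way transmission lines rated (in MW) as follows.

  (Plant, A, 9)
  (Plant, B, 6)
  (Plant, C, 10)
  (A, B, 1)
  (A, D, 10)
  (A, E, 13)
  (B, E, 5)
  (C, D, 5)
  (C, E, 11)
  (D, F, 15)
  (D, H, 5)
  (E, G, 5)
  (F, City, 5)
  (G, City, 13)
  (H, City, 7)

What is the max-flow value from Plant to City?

Augment Plant→A→D→F→City: bottleneck 5, flow now 5.
Augment Plant→A→D→H→City: bottleneck 4, flow now 9.
Augment Plant→B→E→G→City: bottleneck 5, flow now 14.
Augment Plant→C→D→H→City: bottleneck 1, flow now 15.
No augmenting path remains; maximum flow = 15.
In the residual graph, reachable from Plant: {Plant, A, B, C, D, E, F}.
Min-cut edges: D→H (5), E→G (5), F→City (5); capacity 5 + 5 + 5 = 15.
This cut is saturated, so no flow can exceed 15.

15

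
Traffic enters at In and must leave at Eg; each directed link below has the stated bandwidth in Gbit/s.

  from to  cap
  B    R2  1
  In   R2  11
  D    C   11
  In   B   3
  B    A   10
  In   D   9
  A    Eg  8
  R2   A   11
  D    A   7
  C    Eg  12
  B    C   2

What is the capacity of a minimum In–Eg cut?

19

Augment In→R2→A→Eg: bottleneck 8, flow now 8.
Augment In→D→C→Eg: bottleneck 9, flow now 17.
Augment In→B→C→Eg: bottleneck 2, flow now 19.
No augmenting path remains; maximum flow = 19.
By max-flow min-cut, the minimum cut capacity equals the max flow.
In the residual graph, reachable from In: {In, R2, B, A}.
Min-cut edges: In→D (9), B→C (2), A→Eg (8); capacity 9 + 2 + 8 = 19.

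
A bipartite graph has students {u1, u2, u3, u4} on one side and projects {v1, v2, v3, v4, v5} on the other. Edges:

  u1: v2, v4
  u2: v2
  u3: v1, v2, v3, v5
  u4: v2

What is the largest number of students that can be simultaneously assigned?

Unit-capacity flow: source→left, listed edges, right→sink; max matching = max flow.
Augmenting path u1→v2 (+1); matched 1.
Augmenting path u3→v1 (+1); matched 2.
Augmenting path u2→v2→u1→v4 (+1); matched 3.
No augmenting path remains; maximum matching = 3.
König certificate: {u1, u3, v2} is a vertex cover of size 3 (every listed pair touches it), so no matching can be larger.

3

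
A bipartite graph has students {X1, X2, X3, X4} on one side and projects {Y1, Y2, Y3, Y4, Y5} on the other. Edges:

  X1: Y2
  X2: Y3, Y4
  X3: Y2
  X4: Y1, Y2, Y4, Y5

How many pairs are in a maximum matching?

Unit-capacity flow: source→left, listed edges, right→sink; max matching = max flow.
Augmenting path X1→Y2 (+1); matched 1.
Augmenting path X2→Y3 (+1); matched 2.
Augmenting path X4→Y1 (+1); matched 3.
No augmenting path remains; maximum matching = 3.
König certificate: {X2, X4, Y2} is a vertex cover of size 3 (every listed pair touches it), so no matching can be larger.

3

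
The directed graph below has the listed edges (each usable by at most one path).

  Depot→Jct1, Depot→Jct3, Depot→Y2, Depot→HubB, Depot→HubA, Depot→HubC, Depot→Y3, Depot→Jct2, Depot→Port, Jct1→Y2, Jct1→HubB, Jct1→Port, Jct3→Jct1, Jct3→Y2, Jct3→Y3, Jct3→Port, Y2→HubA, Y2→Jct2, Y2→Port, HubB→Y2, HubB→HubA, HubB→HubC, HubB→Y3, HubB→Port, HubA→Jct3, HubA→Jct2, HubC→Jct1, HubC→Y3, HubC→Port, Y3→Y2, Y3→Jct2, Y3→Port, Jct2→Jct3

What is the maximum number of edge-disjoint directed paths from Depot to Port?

Assign every edge capacity 1; by Menger, the answer equals the max flow.
Path Depot→Port (+1); total 1.
Path Depot→Jct1→Port (+1); total 2.
Path Depot→Jct3→Port (+1); total 3.
Path Depot→Y2→Port (+1); total 4.
Path Depot→HubB→Port (+1); total 5.
Path Depot→HubC→Port (+1); total 6.
Path Depot→Y3→Port (+1); total 7.
No residual Depot→Port path; max flow = 7.
Certifying cut of size 7: {Depot→Port, HubB→Port, HubC→Port, Jct1→Port, Jct3→Port, Y2→Port, Y3→Port}.

7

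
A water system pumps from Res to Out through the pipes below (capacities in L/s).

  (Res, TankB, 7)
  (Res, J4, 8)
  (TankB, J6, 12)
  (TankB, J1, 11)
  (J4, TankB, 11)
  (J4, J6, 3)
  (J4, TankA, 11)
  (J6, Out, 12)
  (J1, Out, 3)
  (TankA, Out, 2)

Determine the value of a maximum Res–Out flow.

Augment Res→TankB→J6→Out: bottleneck 7, flow now 7.
Augment Res→J4→J6→Out: bottleneck 3, flow now 10.
Augment Res→J4→TankA→Out: bottleneck 2, flow now 12.
Augment Res→J4→TankB→J6→Out: bottleneck 2, flow now 14.
Augment Res→J4→TankB→J1→Out: bottleneck 1, flow now 15.
No augmenting path remains; maximum flow = 15.
In the residual graph, reachable from Res: {Res}.
Min-cut edges: Res→TankB (7), Res→J4 (8); capacity 7 + 8 = 15.
This cut is saturated, so no flow can exceed 15.

15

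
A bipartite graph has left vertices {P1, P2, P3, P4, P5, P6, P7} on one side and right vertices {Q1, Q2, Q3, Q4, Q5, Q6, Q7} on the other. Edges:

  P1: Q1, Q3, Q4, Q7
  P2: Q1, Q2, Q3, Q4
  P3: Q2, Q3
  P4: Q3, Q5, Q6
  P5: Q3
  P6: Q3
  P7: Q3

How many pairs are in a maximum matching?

5

Unit-capacity flow: source→left, listed edges, right→sink; max matching = max flow.
Augmenting path P1→Q1 (+1); matched 1.
Augmenting path P2→Q2 (+1); matched 2.
Augmenting path P3→Q3 (+1); matched 3.
Augmenting path P4→Q5 (+1); matched 4.
Augmenting path P5→Q3→P3→Q2→P2→Q4 (+1); matched 5.
No augmenting path remains; maximum matching = 5.
König certificate: {P1, P2, P3, P4, Q3} is a vertex cover of size 5 (every listed pair touches it), so no matching can be larger.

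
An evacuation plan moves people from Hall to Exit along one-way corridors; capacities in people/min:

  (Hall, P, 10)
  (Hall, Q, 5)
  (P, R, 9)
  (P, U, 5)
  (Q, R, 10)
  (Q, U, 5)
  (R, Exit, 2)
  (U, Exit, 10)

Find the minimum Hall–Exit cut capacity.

Augment Hall→P→R→Exit: bottleneck 2, flow now 2.
Augment Hall→P→U→Exit: bottleneck 5, flow now 7.
Augment Hall→Q→U→Exit: bottleneck 5, flow now 12.
No augmenting path remains; maximum flow = 12.
By max-flow min-cut, the minimum cut capacity equals the max flow.
In the residual graph, reachable from Hall: {Hall, P, R}.
Min-cut edges: Hall→Q (5), P→U (5), R→Exit (2); capacity 5 + 5 + 2 = 12.

12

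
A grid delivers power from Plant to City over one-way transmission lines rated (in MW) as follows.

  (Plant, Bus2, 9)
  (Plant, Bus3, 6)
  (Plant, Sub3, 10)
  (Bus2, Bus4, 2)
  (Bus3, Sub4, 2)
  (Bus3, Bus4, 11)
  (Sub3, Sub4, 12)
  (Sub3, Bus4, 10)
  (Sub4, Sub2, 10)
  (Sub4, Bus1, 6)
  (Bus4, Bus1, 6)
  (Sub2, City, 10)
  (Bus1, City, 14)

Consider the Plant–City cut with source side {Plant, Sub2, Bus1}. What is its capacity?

49

Edges leaving {Plant, Sub2, Bus1}: Plant→Bus2 (9), Plant→Bus3 (6), Plant→Sub3 (10), Sub2→City (10), Bus1→City (14).
Cut capacity = 9 + 6 + 10 + 10 + 14 = 49.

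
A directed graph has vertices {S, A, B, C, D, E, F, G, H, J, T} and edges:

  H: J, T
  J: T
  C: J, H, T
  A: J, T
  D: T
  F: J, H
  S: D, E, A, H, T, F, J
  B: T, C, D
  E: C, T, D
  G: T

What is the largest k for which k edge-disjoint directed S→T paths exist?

6

Assign every edge capacity 1; by Menger, the answer equals the max flow.
Path S→T (+1); total 1.
Path S→A→T (+1); total 2.
Path S→D→T (+1); total 3.
Path S→E→T (+1); total 4.
Path S→H→T (+1); total 5.
Path S→J→T (+1); total 6.
No residual S→T path; max flow = 6.
Certifying cut of size 6: {H→T, J→T, S→A, S→D, S→E, S→T}.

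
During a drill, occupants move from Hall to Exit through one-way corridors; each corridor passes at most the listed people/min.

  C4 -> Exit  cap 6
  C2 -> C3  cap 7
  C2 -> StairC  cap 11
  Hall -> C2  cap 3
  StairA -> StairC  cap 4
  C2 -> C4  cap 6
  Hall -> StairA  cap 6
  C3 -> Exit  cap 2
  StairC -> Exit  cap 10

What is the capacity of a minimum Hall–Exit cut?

Augment Hall→C2→C3→Exit: bottleneck 2, flow now 2.
Augment Hall→C2→StairC→Exit: bottleneck 1, flow now 3.
Augment Hall→StairA→StairC→Exit: bottleneck 4, flow now 7.
No augmenting path remains; maximum flow = 7.
By max-flow min-cut, the minimum cut capacity equals the max flow.
In the residual graph, reachable from Hall: {Hall, StairA}.
Min-cut edges: Hall→C2 (3), StairA→StairC (4); capacity 3 + 4 = 7.

7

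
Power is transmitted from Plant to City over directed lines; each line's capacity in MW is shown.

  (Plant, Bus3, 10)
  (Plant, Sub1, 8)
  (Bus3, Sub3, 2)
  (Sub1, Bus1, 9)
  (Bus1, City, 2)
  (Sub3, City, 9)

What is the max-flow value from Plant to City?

Augment Plant→Bus3→Sub3→City: bottleneck 2, flow now 2.
Augment Plant→Sub1→Bus1→City: bottleneck 2, flow now 4.
No augmenting path remains; maximum flow = 4.
In the residual graph, reachable from Plant: {Plant, Bus3, Sub1, Bus1}.
Min-cut edges: Bus3→Sub3 (2), Bus1→City (2); capacity 2 + 2 = 4.
This cut is saturated, so no flow can exceed 4.

4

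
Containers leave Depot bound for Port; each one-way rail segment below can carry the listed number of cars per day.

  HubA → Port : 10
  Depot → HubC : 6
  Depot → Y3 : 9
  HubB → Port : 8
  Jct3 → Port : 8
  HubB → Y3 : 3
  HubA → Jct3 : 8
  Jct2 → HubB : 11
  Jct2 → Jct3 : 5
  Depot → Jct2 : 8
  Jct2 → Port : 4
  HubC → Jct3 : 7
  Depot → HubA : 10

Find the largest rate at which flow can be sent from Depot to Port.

Augment Depot→Jct2→Port: bottleneck 4, flow now 4.
Augment Depot→HubA→Port: bottleneck 10, flow now 14.
Augment Depot→HubC→Jct3→Port: bottleneck 6, flow now 20.
Augment Depot→Jct2→HubB→Port: bottleneck 4, flow now 24.
No augmenting path remains; maximum flow = 24.
In the residual graph, reachable from Depot: {Depot, Y3}.
Min-cut edges: Depot→HubC (6), Depot→Jct2 (8), Depot→HubA (10); capacity 6 + 8 + 10 = 24.
This cut is saturated, so no flow can exceed 24.

24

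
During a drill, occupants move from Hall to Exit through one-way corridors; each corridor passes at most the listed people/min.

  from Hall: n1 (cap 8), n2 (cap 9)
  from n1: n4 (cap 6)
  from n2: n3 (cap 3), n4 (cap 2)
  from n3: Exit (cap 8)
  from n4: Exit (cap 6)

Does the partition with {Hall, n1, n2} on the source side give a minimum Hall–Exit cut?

No — its capacity is 11, but the minimum cut has capacity 9.

Given cut capacity: 6 + 3 + 2 = 11.
Augment Hall→n1→n4→Exit: bottleneck 6, flow now 6.
Augment Hall→n2→n3→Exit: bottleneck 3, flow now 9.
No augmenting path remains; maximum flow = 9.
In the residual graph, reachable from Hall: {Hall, n1, n2, n4}.
Min-cut edges: n2→n3 (3), n4→Exit (6); capacity 3 + 6 = 9.
Cut capacity 11 exceeds the max flow 9, so it is not minimum.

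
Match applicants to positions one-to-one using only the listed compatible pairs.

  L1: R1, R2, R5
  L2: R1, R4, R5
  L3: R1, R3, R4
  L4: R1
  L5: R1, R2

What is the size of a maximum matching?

5

Unit-capacity flow: source→left, listed edges, right→sink; max matching = max flow.
Augmenting path L1→R1 (+1); matched 1.
Augmenting path L2→R4 (+1); matched 2.
Augmenting path L3→R3 (+1); matched 3.
Augmenting path L5→R2 (+1); matched 4.
Augmenting path L4→R1→L1→R5 (+1); matched 5.
No augmenting path remains; maximum matching = 5.
König certificate: {L1, L2, L3, L4, L5} is a vertex cover of size 5 (every listed pair touches it), so no matching can be larger.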